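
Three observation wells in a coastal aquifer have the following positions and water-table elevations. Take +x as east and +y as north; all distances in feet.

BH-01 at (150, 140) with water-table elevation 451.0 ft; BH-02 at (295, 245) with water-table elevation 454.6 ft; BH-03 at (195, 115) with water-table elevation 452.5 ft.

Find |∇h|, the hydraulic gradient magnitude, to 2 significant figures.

With h = a·x + b·y + c and BH-01 as origin, the differences give:
  145·a + 105·b = +3.6
  45·a + (-25)·b = +1.5
Eliminate b (×(-25) and ×105, subtract): -8350·a = -247.50 → a = ∂h/∂x = +0.02964
Back-substitute: b = ∂h/∂y = -0.006647.
|∇h| = √(0.02964² + -0.006647²) = 0.03038

0.030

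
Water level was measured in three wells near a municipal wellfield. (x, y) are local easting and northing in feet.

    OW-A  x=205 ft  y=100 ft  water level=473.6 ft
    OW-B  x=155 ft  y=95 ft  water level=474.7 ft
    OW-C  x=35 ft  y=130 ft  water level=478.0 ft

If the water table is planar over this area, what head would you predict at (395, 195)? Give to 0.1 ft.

With h = a·x + b·y + c and OW-A as origin, the differences give:
  (-50)·a + (-5)·b = +1.1
  (-170)·a + 30·b = +4.4
Eliminate b (×30 and ×(-5), subtract): -2350·a = 55.00 → a = ∂h/∂x = -0.02340
Back-substitute: b = ∂h/∂y = +0.01404.
h(395, 195) = 473.6 + (-0.02340)·(190) + (+0.01404)·(95) = 473.6 -4.447 +1.334 = 470.487 ft.

470.5 ft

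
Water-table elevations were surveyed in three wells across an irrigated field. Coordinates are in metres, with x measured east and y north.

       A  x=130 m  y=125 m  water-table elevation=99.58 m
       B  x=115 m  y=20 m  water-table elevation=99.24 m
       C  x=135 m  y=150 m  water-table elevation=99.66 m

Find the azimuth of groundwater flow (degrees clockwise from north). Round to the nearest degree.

169°

Taking A as reference: B−A = (-15, -105, -0.34); C−A = (5, 25, +0.08).
Solve a·Δx + b·Δy = Δh: det = (-15)·25 − 5·(-105) = 150.
∂h/∂x = [(-0.34)·25 − (+0.08)·(-105)] / 150 = -0.0006667
∂h/∂y = [(-15)·(+0.08) − 5·(-0.34)] / 150 = +0.003333
Flow direction (−∇h) has components (+0.0006667 E, -0.003333 N).
Azimuth = atan2(E, N) = atan2(+0.0006667, -0.003333) = 168.7° ≈ 169°.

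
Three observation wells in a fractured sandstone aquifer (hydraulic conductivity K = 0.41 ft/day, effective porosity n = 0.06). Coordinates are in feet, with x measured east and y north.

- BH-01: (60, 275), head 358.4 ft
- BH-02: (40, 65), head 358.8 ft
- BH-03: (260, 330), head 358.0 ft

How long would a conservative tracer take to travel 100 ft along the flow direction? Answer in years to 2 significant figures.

17 years

Three-point gradient (reference BH-01): Δ to BH-02 = (-20, -210, +0.4), Δ to BH-03 = (200, 55, -0.4).
∂h/∂x = -0.001516, ∂h/∂y = -0.001760 (det = 40900).
|∇h| = √(-0.001516² + -0.001760²) = 0.002323
Seepage velocity v = K·i/n = 0.41 × 0.002323 / 0.06 = 0.01587 ft/day.
t = 100 / 0.01587 = 6301 days = 17.3 years.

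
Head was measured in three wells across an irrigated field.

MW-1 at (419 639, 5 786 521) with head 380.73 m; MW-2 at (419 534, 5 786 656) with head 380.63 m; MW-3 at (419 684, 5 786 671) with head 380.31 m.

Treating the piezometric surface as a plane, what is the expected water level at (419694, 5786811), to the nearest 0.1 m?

With h = a·x + b·y + c and MW-1 as origin, the differences give:
  (-105)·a + 135·b = -0.10
  45·a + 150·b = -0.42
Eliminate b (×150 and ×135, subtract): -21825·a = 41.700 → a = ∂h/∂x = -0.001911
Back-substitute: b = ∂h/∂y = -0.002227.
h(419694, 5786811) = 380.73 + (-0.001911)·(55) + (-0.002227)·(290) = 380.73 -0.105 -0.646 = 379.979 m.

380.0 m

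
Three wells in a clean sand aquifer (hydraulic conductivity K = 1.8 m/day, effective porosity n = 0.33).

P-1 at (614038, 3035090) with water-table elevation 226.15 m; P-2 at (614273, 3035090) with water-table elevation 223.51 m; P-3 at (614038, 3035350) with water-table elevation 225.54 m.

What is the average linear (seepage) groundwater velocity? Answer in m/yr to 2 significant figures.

23 m/yr

∂h/∂x = (223.51 − 226.15) / (614273 − 614038) = -0.01123
∂h/∂y = (225.54 − 226.15) / (3035350 − 3035090) = -0.002346
|∇h| = √(-0.01123² + -0.002346²) = 0.01147
Seepage velocity v = K·i/n = 1.8 × 0.01147 / 0.33 = 0.06256 m/day = 22.85 m/yr.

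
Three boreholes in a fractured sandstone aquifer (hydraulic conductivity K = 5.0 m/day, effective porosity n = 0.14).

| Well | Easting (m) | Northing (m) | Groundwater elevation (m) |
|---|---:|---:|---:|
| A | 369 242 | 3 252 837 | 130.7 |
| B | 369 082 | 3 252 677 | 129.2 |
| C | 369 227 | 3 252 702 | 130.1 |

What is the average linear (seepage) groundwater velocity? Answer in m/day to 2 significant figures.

With h = a·x + b·y + c and A as origin, the differences give:
  (-160)·a + (-160)·b = -1.5
  (-15)·a + (-135)·b = -0.6
Eliminate b (×(-135) and ×(-160), subtract): 19200·a = 106.50 → a = ∂h/∂x = +0.005547
Back-substitute: b = ∂h/∂y = +0.003828.
|∇h| = √(0.005547² + 0.003828²) = 0.00674
Seepage velocity v = K·i/n = 5.0 × 0.00674 / 0.14 = 0.2407 m/day.

0.24 m/day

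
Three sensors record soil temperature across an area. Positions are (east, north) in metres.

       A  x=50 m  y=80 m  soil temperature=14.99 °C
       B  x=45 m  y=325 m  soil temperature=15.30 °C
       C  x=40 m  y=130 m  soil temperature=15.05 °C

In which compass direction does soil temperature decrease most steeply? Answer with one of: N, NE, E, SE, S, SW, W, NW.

Differences from A: to B (Δx, Δy, Δh) = (-5, 245, +0.31); to C = (-10, 50, +0.06).
Solve a·Δx + b·Δy = ΔT: det = (-5)·50 − (-10)·245 = 2200.
∂T/∂x = [(+0.31)·50 − (+0.06)·245] / 2200 = +0.0003636
∂T/∂y = [(-5)·(+0.06) − (-10)·(+0.31)] / 2200 = +0.001273
Steepest decrease is along −∇f = (-0.0003636 E, -0.001273 N) → south.

S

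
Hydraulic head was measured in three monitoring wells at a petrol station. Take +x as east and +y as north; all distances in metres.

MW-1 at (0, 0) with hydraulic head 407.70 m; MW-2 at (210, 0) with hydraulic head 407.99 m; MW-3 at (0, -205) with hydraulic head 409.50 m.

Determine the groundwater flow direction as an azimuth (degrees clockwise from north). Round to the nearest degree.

∂h/∂x = (407.99 − 407.70) / (210 − 0) = +0.001381
∂h/∂y = (409.50 − 407.70) / (-205 − 0) = -0.008780
Flow direction (−∇h) has components (-0.001381 E, +0.008780 N).
Azimuth = atan2(E, N) = atan2(-0.001381, +0.008780) = 351.1° ≈ 351°.

351°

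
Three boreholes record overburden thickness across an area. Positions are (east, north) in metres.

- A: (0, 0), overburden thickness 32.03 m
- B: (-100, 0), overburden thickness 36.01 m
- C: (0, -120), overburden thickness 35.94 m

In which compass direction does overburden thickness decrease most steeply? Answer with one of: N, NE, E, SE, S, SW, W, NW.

NE

∂d/∂x = (36.01 − 32.03) / (-100 − 0) = -0.03980
∂d/∂y = (35.94 − 32.03) / (-120 − 0) = -0.03258
Steepest decrease is along −∇f = (+0.03980 E, +0.03258 N) → northeast.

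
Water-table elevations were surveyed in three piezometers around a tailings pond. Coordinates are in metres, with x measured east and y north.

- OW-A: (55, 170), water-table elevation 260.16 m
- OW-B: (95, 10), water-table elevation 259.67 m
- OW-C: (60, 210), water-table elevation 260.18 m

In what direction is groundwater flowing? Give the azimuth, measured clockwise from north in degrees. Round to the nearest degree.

101°

Differences from OW-A: to OW-B (Δx, Δy, Δh) = (40, -160, -0.49); to OW-C = (5, 40, +0.02).
Determinant of the coordinate differences = 40·40 − 5·(-160) = 2400.
∂h/∂x = [(-0.49)·40 − (+0.02)·(-160)] / 2400 = -0.006833
∂h/∂y = [40·(+0.02) − 5·(-0.49)] / 2400 = +0.001354
Flow direction (−∇h) has components (+0.006833 E, -0.001354 N).
Azimuth = atan2(E, N) = atan2(+0.006833, -0.001354) = 101.2° ≈ 101°.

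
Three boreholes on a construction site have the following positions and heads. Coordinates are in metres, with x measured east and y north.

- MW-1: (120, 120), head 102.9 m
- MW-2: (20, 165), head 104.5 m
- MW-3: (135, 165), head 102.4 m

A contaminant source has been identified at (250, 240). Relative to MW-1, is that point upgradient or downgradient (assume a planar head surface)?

Taking MW-1 as reference: MW-2−MW-1 = (-100, 45, +1.6); MW-3−MW-1 = (15, 45, -0.5).
Determinant of the coordinate differences = (-100)·45 − 15·45 = -5175.
∂h/∂x = [(+1.6)·45 − (-0.5)·45] / -5175 = -0.01826
∂h/∂y = [(-100)·(-0.5) − 15·(+1.6)] / -5175 = -0.005024
Head at (250, 240) = 102.9 + (-0.01826)·(130) + (-0.005024)·(120) = 99.92 m.
That is lower than the 102.9 m at MW-1, so the point is downgradient.

downgradient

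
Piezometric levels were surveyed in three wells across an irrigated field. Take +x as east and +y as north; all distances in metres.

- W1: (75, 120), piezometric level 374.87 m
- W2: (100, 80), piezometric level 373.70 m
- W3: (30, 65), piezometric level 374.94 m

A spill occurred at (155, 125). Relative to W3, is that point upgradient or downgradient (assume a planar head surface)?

Three-point gradient (reference W1): Δ to W2 = (25, -40, -1.17), Δ to W3 = (-45, -55, +0.07).
∂h/∂x = -0.02115, ∂h/∂y = +0.01603 (det = -3175).
Head at (155, 125) = 374.87 + (-0.02115)·(80) + (+0.01603)·(5) = 373.26 m.
That is lower than the 374.94 m at W3, so the point is downgradient.

downgradient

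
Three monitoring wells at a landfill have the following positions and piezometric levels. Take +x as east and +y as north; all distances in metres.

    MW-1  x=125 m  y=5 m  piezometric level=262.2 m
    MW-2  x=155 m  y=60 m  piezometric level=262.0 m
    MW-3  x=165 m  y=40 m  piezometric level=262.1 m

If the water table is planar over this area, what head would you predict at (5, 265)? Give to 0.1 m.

260.9 m

Three-point gradient (reference MW-1): Δ to MW-2 = (30, 55, -0.2), Δ to MW-3 = (40, 35, -0.1).
∂h/∂x = +0.001304, ∂h/∂y = -0.004348 (det = -1150).
h(5, 265) = 262.2 + (+0.001304)·(-120) + (-0.004348)·(260) = 262.2 -0.157 -1.130 = 260.913 m.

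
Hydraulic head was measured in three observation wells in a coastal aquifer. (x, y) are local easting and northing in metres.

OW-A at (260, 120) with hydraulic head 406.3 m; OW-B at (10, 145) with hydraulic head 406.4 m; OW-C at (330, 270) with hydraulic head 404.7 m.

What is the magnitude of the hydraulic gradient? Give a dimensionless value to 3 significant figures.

With h = a·x + b·y + c and OW-A as origin, the differences give:
  (-250)·a + 25·b = +0.1
  70·a + 150·b = -1.6
Eliminate b (×150 and ×25, subtract): -39250·a = 55.00 → a = ∂h/∂x = -0.001401
Back-substitute: b = ∂h/∂y = -0.01001.
|∇h| = √(-0.001401² + -0.01001²) = 0.01011

0.0101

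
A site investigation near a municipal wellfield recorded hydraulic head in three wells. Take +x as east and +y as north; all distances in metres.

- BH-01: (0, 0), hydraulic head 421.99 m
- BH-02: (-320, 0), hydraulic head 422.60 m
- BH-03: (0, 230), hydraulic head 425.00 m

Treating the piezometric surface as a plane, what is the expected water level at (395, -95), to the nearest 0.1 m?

∂h/∂x = (422.60 − 421.99) / (-320 − 0) = -0.001906
∂h/∂y = (425.00 − 421.99) / (230 − 0) = +0.01309
h(395, -95) = 421.99 + (-0.001906)·(395) + (+0.01309)·(-95) = 421.99 -0.753 -1.243 = 419.994 m.

420.0 m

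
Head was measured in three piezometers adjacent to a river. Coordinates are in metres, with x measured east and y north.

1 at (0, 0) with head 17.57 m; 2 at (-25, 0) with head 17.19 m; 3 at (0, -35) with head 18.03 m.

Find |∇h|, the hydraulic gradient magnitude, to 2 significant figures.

∂h/∂x = (17.19 − 17.57) / (-25 − 0) = +0.01520
∂h/∂y = (18.03 − 17.57) / (-35 − 0) = -0.01314
|∇h| = √(0.01520² + -0.01314²) = 0.02009

0.020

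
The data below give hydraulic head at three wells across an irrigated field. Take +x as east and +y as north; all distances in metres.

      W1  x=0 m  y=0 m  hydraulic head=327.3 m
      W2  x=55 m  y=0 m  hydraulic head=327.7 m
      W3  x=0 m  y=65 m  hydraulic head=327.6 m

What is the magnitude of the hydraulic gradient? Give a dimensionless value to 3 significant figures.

∂h/∂x = (327.7 − 327.3) / (55 − 0) = +0.007273
∂h/∂y = (327.6 − 327.3) / (65 − 0) = +0.004615
|∇h| = √(0.007273² + 0.004615²) = 0.008614

0.00861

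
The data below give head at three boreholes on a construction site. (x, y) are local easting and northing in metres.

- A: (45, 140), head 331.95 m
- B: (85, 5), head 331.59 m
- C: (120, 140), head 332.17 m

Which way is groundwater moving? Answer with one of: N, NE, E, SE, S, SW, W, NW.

SW

Three-point gradient (reference A): Δ to B = (40, -135, -0.36), Δ to C = (75, 0, +0.22).
∂h/∂x = +0.002933, ∂h/∂y = +0.003536 (det = 10125).
Flow = −∇h = (-0.002933 east, -0.003536 north), which points southwest.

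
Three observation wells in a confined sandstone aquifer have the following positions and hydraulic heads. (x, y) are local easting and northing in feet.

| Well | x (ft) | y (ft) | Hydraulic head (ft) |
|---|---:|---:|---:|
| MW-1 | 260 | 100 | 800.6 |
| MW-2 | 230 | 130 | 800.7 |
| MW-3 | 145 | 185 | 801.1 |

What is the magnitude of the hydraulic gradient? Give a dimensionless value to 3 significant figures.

0.00820

With h = a·x + b·y + c and MW-1 as origin, the differences give:
  (-30)·a + 30·b = +0.1
  (-115)·a + 85·b = +0.5
Eliminate b (×85 and ×30, subtract): 900·a = -6.50 → a = ∂h/∂x = -0.007222
Back-substitute: b = ∂h/∂y = -0.003889.
|∇h| = √(-0.007222² + -0.003889²) = 0.008203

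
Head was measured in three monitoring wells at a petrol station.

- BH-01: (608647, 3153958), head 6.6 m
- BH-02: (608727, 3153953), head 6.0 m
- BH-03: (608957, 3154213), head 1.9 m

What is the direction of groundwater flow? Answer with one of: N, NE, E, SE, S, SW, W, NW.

Taking BH-01 as reference: BH-02−BH-01 = (80, -5, -0.6); BH-03−BH-01 = (310, 255, -4.7).
Solve a·Δx + b·Δy = Δh: det = 80·255 − 310·(-5) = 21950.
∂h/∂x = [(-0.6)·255 − (-4.7)·(-5)] / 21950 = -0.008041
∂h/∂y = [80·(-4.7) − 310·(-0.6)] / 21950 = -0.008656
Flow = −∇h = (+0.008041 east, +0.008656 north), which points northeast.

NE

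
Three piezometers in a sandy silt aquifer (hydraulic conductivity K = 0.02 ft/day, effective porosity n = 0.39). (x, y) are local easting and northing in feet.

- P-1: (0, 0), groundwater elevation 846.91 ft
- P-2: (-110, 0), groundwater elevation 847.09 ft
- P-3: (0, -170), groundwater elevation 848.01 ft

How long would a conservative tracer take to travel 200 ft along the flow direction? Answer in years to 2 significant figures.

∂h/∂x = (847.09 − 846.91) / (-110 − 0) = -0.001636
∂h/∂y = (848.01 − 846.91) / (-170 − 0) = -0.006471
|∇h| = √(-0.001636² + -0.006471²) = 0.006675
Seepage velocity v = K·i/n = 0.02 × 0.006675 / 0.39 = 0.0003423 ft/day.
t = 200 / 0.0003423 = 5.843e+05 days = 1.6e+03 years.

1600 years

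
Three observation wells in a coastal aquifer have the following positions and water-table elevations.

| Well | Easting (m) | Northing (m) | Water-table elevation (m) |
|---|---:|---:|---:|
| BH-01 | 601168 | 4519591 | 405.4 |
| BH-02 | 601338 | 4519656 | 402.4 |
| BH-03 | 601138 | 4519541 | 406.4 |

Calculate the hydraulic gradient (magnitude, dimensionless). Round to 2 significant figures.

0.018

Taking BH-01 as reference: BH-02−BH-01 = (170, 65, -3.0); BH-03−BH-01 = (-30, -50, +1.0).
Solve a·Δx + b·Δy = Δh: det = 170·(-50) − (-30)·65 = -6550.
∂h/∂x = [(-3.0)·(-50) − (+1.0)·65] / -6550 = -0.01298
∂h/∂y = [170·(+1.0) − (-30)·(-3.0)] / -6550 = -0.01221
|∇h| = √(-0.01298² + -0.01221²) = 0.01782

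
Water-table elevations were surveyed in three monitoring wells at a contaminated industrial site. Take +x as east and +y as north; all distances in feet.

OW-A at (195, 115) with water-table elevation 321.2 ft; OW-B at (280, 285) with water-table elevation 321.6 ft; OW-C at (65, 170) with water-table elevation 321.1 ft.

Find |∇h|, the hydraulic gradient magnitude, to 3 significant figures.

Three-point gradient (reference OW-A): Δ to OW-B = (85, 170, +0.4), Δ to OW-C = (-130, 55, -0.1).
∂h/∂x = +0.001457, ∂h/∂y = +0.001625 (det = 26775).
|∇h| = √(0.001457² + 0.001625²) = 0.002183

0.00218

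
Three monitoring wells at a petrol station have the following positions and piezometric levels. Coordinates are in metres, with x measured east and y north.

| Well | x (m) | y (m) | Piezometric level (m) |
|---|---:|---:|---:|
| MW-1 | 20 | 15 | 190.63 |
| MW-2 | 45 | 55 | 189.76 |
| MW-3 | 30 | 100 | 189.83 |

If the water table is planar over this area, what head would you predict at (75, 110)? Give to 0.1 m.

With h = a·x + b·y + c and MW-1 as origin, the differences give:
  25·a + 40·b = -0.87
  10·a + 85·b = -0.80
Eliminate b (×85 and ×40, subtract): 1725·a = -41.950 → a = ∂h/∂x = -0.02432
Back-substitute: b = ∂h/∂y = -0.006551.
h(75, 110) = 190.63 + (-0.02432)·(55) + (-0.006551)·(95) = 190.63 -1.338 -0.622 = 188.670 m.

188.7 m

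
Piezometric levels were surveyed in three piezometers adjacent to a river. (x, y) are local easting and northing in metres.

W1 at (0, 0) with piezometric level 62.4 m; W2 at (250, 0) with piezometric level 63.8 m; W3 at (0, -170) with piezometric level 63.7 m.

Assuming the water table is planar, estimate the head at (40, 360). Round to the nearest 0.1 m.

59.9 m

∂h/∂x = (63.8 − 62.4) / (250 − 0) = +0.005600
∂h/∂y = (63.7 − 62.4) / (-170 − 0) = -0.007647
h(40, 360) = 62.4 + (+0.005600)·(40) + (-0.007647)·(360) = 62.4 +0.224 -2.753 = 59.871 m.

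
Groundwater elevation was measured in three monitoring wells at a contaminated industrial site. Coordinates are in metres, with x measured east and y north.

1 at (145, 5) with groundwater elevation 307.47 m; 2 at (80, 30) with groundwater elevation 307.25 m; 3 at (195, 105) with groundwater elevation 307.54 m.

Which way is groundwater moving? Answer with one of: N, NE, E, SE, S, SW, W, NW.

W

Differences from 1: to 2 (Δx, Δy, Δh) = (-65, 25, -0.22); to 3 = (50, 100, +0.07).
Solve a·Δx + b·Δy = Δh: det = (-65)·100 − 50·25 = -7750.
∂h/∂x = [(-0.22)·100 − (+0.07)·25] / -7750 = +0.003065
∂h/∂y = [(-65)·(+0.07) − 50·(-0.22)] / -7750 = -0.0008323
Flow = −∇h = (-0.003065 east, +0.0008323 north), which points west.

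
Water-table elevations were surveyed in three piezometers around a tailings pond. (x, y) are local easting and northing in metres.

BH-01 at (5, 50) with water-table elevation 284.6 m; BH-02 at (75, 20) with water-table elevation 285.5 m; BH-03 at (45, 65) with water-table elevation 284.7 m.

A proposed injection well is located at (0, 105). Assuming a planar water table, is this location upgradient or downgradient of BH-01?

Taking BH-01 as reference: BH-02−BH-01 = (70, -30, +0.9); BH-03−BH-01 = (40, 15, +0.1).
Solve a·Δx + b·Δy = Δh: det = 70·15 − 40·(-30) = 2250.
∂h/∂x = [(+0.9)·15 − (+0.1)·(-30)] / 2250 = +0.007333
∂h/∂y = [70·(+0.1) − 40·(+0.9)] / 2250 = -0.01289
Head at (0, 105) = 284.6 + (+0.007333)·(-5) + (-0.01289)·(55) = 283.85 m.
That is lower than the 284.6 m at BH-01, so the point is downgradient.

downgradient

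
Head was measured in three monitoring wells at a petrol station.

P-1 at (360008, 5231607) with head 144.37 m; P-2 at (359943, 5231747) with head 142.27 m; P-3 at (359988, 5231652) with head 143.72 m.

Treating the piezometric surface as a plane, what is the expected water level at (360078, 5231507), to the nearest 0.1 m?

146.5 m

Three-point gradient (reference P-1): Δ to P-2 = (-65, 140, -2.10), Δ to P-3 = (-20, 45, -0.65).
∂h/∂x = +0.02800, ∂h/∂y = -0.002000 (det = -125).
h(360078, 5231507) = 144.37 + (+0.02800)·(70) + (-0.002000)·(-100) = 144.37 +1.960 +0.200 = 146.530 m.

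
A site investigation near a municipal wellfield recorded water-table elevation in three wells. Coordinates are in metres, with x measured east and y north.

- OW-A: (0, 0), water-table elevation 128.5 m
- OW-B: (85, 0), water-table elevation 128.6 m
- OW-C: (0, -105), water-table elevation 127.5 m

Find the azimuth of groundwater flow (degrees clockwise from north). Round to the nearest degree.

187°

∂h/∂x = (128.6 − 128.5) / (85 − 0) = +0.001176
∂h/∂y = (127.5 − 128.5) / (-105 − 0) = +0.009524
Flow direction (−∇h) has components (-0.001176 E, -0.009524 N).
Azimuth = atan2(E, N) = atan2(-0.001176, -0.009524) = 187.0° ≈ 187°.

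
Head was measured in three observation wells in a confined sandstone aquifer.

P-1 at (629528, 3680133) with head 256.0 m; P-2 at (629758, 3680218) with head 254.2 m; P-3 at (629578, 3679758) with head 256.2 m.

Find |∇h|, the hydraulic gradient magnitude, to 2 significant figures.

Differences from P-1: to P-2 (Δx, Δy, Δh) = (230, 85, -1.8); to P-3 = (50, -375, +0.2).
Determinant of the coordinate differences = 230·(-375) − 50·85 = -90500.
∂h/∂x = [(-1.8)·(-375) − (+0.2)·85] / -90500 = -0.007271
∂h/∂y = [230·(+0.2) − 50·(-1.8)] / -90500 = -0.001503
|∇h| = √(-0.007271² + -0.001503²) = 0.007425

0.0074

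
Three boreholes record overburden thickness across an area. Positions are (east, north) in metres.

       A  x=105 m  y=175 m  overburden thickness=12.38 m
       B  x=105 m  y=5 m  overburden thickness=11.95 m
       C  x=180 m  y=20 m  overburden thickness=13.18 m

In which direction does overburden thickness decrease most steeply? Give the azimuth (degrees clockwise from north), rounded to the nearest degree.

Differences from A: to B (Δx, Δy, Δh) = (0, -170, -0.43); to C = (75, -155, +0.80).
Solve a·Δx + b·Δy = Δd: det = 0·(-155) − 75·(-170) = 12750.
∂d/∂x = [(-0.43)·(-155) − (+0.80)·(-170)] / 12750 = +0.01589
∂d/∂y = [0·(+0.80) − 75·(-0.43)] / 12750 = +0.002529
Steepest decrease is along −∇f: components (-0.01589 E, -0.002529 N).
Azimuth = atan2(-0.01589, -0.002529) = 261.0° ≈ 261°.

261°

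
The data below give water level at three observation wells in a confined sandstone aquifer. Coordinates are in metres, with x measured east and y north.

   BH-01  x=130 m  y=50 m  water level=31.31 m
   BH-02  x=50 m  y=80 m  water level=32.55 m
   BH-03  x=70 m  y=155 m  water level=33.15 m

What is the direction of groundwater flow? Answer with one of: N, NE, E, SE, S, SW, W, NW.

Taking BH-01 as reference: BH-02−BH-01 = (-80, 30, +1.24); BH-03−BH-01 = (-60, 105, +1.84).
Determinant of the coordinate differences = (-80)·105 − (-60)·30 = -6600.
∂h/∂x = [(+1.24)·105 − (+1.84)·30] / -6600 = -0.01136
∂h/∂y = [(-80)·(+1.84) − (-60)·(+1.24)] / -6600 = +0.01103
Flow = −∇h = (+0.01136 east, -0.01103 north), which points southeast.

SE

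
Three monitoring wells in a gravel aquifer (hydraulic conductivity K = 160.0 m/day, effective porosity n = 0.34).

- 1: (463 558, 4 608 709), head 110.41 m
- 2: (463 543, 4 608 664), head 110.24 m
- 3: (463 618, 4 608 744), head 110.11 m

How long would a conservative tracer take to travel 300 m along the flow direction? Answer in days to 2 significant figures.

57 days

Taking 1 as reference: 2−1 = (-15, -45, -0.17); 3−1 = (60, 35, -0.30).
Solve a·Δx + b·Δy = Δh: det = (-15)·35 − 60·(-45) = 2175.
∂h/∂x = [(-0.17)·35 − (-0.30)·(-45)] / 2175 = -0.008943
∂h/∂y = [(-15)·(-0.30) − 60·(-0.17)] / 2175 = +0.006759
|∇h| = √(-0.008943² + 0.006759²) = 0.01121
Seepage velocity v = K·i/n = 160.0 × 0.01121 / 0.34 = 5.275 m/day.
t = 300 / 5.275 = 56.87 days.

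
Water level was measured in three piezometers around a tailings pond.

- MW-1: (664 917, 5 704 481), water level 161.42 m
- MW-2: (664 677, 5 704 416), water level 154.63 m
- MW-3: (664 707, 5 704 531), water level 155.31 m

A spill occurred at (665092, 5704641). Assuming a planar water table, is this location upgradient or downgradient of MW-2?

Differences from MW-1: to MW-2 (Δx, Δy, Δh) = (-240, -65, -6.79); to MW-3 = (-210, 50, -6.11).
Determinant of the coordinate differences = (-240)·50 − (-210)·(-65) = -25650.
∂h/∂x = [(-6.79)·50 − (-6.11)·(-65)] / -25650 = +0.02872
∂h/∂y = [(-240)·(-6.11) − (-210)·(-6.79)] / -25650 = -0.001579
Head at (665092, 5704641) = 161.42 + (+0.02872)·(175) + (-0.001579)·(160) = 166.19 m.
That is higher than the 154.63 m at MW-2, so the point is upgradient.

upgradient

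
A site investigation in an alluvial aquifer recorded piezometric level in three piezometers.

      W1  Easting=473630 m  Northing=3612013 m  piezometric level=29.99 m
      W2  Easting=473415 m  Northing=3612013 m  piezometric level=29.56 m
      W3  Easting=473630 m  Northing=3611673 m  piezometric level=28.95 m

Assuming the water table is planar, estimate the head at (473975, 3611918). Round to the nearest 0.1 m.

30.4 m

∂h/∂x = (29.56 − 29.99) / (473415 − 473630) = +0.002000
∂h/∂y = (28.95 − 29.99) / (3611673 − 3612013) = +0.003059
h(473975, 3611918) = 29.99 + (+0.002000)·(345) + (+0.003059)·(-95) = 29.99 +0.690 -0.291 = 30.389 m.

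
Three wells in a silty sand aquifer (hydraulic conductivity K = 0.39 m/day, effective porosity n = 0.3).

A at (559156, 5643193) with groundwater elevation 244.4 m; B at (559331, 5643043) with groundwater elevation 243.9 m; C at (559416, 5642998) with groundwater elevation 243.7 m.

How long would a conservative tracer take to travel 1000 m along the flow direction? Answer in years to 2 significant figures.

Differences from A: to B (Δx, Δy, Δh) = (175, -150, -0.5); to C = (260, -195, -0.7).
Solve a·Δx + b·Δy = Δh: det = 175·(-195) − 260·(-150) = 4875.
∂h/∂x = [(-0.5)·(-195) − (-0.7)·(-150)] / 4875 = -0.001538
∂h/∂y = [175·(-0.7) − 260·(-0.5)] / 4875 = +0.001538
|∇h| = √(-0.001538² + 0.001538²) = 0.002175
Seepage velocity v = K·i/n = 0.39 × 0.002175 / 0.3 = 0.002827 m/day.
t = 1000 / 0.002827 = 3.537e+05 days = 968 years.

970 years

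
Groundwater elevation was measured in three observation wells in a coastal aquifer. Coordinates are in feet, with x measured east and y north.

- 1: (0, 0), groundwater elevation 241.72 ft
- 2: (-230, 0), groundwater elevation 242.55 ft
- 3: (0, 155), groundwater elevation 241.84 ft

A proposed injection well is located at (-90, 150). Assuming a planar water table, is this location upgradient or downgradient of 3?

upgradient

∂h/∂x = (242.55 − 241.72) / (-230 − 0) = -0.003609
∂h/∂y = (241.84 − 241.72) / (155 − 0) = +0.0007742
Head at (-90, 150) = 241.72 + (-0.003609)·(-90) + (+0.0007742)·(150) = 242.16 ft.
That is higher than the 241.84 ft at 3, so the point is upgradient.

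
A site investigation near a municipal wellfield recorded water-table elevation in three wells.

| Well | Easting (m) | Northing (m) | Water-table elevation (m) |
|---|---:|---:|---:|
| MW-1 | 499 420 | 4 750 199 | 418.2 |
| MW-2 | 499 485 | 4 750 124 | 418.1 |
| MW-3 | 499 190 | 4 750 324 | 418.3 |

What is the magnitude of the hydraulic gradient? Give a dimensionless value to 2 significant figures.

0.0019

With h = a·x + b·y + c and MW-1 as origin, the differences give:
  65·a + (-75)·b = -0.1
  (-230)·a + 125·b = +0.1
Eliminate b (×125 and ×(-75), subtract): -9125·a = -5.00 → a = ∂h/∂x = +0.0005479
Back-substitute: b = ∂h/∂y = +0.001808.
|∇h| = √(0.0005479² + 0.001808²) = 0.001889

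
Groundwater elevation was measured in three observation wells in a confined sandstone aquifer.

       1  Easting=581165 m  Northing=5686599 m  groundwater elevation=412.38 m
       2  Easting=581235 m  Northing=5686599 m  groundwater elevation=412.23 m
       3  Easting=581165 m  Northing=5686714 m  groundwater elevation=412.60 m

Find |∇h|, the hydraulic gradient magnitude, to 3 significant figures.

0.00287

∂h/∂x = (412.23 − 412.38) / (581235 − 581165) = -0.002143
∂h/∂y = (412.60 − 412.38) / (5686714 − 5686599) = +0.001913
|∇h| = √(-0.002143² + 0.001913²) = 0.002873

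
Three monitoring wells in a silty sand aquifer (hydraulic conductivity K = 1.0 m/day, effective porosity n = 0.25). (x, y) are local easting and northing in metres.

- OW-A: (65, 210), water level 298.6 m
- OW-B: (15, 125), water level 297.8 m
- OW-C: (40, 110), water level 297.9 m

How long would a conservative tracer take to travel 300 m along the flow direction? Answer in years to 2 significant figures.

23 years

With h = a·x + b·y + c and OW-A as origin, the differences give:
  (-50)·a + (-85)·b = -0.8
  (-25)·a + (-100)·b = -0.7
Eliminate b (×(-100) and ×(-85), subtract): 2875·a = 20.50 → a = ∂h/∂x = +0.007130
Back-substitute: b = ∂h/∂y = +0.005217.
|∇h| = √(0.007130² + 0.005217²) = 0.008835
Seepage velocity v = K·i/n = 1.0 × 0.008835 / 0.25 = 0.03534 m/day.
t = 300 / 0.03534 = 8489 days = 23.2 years.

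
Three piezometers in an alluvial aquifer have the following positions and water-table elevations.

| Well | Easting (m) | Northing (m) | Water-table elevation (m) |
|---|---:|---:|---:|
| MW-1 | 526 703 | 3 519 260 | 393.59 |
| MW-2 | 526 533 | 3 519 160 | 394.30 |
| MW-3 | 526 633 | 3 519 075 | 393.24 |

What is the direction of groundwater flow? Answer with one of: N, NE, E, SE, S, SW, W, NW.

SE

With h = a·x + b·y + c and MW-1 as origin, the differences give:
  (-170)·a + (-100)·b = +0.71
  (-70)·a + (-185)·b = -0.35
Eliminate b (×(-185) and ×(-100), subtract): 24450·a = -166.350 → a = ∂h/∂x = -0.006804
Back-substitute: b = ∂h/∂y = +0.004466.
Flow = −∇h = (+0.006804 east, -0.004466 north), which points southeast.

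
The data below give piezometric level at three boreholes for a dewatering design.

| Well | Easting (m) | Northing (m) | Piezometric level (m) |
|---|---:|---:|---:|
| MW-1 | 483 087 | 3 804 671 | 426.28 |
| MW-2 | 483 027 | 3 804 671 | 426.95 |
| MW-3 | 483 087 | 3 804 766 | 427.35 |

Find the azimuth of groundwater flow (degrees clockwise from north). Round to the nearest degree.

∂h/∂x = (426.95 − 426.28) / (483027 − 483087) = -0.01117
∂h/∂y = (427.35 − 426.28) / (3804766 − 3804671) = +0.01126
Flow direction (−∇h) has components (+0.01117 E, -0.01126 N).
Azimuth = atan2(E, N) = atan2(+0.01117, -0.01126) = 135.2° ≈ 135°.

135°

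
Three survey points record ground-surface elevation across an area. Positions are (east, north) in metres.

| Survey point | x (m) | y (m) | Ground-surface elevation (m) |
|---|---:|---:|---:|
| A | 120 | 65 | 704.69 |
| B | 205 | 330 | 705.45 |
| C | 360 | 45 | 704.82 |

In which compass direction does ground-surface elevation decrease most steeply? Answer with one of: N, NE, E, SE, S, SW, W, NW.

S

Taking A as reference: B−A = (85, 265, +0.76); C−A = (240, -20, +0.13).
Solve a·Δx + b·Δy = Δz: det = 85·(-20) − 240·265 = -65300.
∂z/∂x = [(+0.76)·(-20) − (+0.13)·265] / -65300 = +0.0007603
∂z/∂y = [85·(+0.13) − 240·(+0.76)] / -65300 = +0.002624
Steepest decrease is along −∇f = (-0.0007603 E, -0.002624 N) → south.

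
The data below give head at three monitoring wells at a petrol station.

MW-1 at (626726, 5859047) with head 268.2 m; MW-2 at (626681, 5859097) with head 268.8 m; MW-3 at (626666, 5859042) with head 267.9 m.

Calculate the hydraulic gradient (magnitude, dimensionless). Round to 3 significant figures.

With h = a·x + b·y + c and MW-1 as origin, the differences give:
  (-45)·a + 50·b = +0.6
  (-60)·a + (-5)·b = -0.3
Eliminate b (×(-5) and ×50, subtract): 3225·a = 12.00 → a = ∂h/∂x = +0.003721
Back-substitute: b = ∂h/∂y = +0.01535.
|∇h| = √(0.003721² + 0.01535²) = 0.01579

0.0158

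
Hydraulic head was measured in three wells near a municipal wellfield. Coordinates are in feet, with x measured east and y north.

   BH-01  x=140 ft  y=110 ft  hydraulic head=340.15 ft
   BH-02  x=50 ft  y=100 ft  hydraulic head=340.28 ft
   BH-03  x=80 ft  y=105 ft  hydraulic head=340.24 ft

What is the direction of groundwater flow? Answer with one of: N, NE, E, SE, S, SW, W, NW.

Taking BH-01 as reference: BH-02−BH-01 = (-90, -10, +0.13); BH-03−BH-01 = (-60, -5, +0.09).
Determinant of the coordinate differences = (-90)·(-5) − (-60)·(-10) = -150.
∂h/∂x = [(+0.13)·(-5) − (+0.09)·(-10)] / -150 = -0.001667
∂h/∂y = [(-90)·(+0.09) − (-60)·(+0.13)] / -150 = +0.002000
Flow = −∇h = (+0.001667 east, -0.002000 north), which points southeast.

SE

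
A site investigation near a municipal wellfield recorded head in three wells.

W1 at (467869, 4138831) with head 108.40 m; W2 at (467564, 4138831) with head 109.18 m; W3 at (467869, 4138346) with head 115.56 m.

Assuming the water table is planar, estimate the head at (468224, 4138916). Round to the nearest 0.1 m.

106.2 m

∂h/∂x = (109.18 − 108.40) / (467564 − 467869) = -0.002557
∂h/∂y = (115.56 − 108.40) / (4138346 − 4138831) = -0.01476
h(468224, 4138916) = 108.40 + (-0.002557)·(355) + (-0.01476)·(85) = 108.40 -0.908 -1.255 = 106.237 m.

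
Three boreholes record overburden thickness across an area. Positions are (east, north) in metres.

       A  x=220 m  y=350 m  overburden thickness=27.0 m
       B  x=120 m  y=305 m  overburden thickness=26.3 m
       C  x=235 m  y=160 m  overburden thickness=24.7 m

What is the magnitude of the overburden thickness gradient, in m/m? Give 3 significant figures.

0.0123 m/m

Differences from A: to B (Δx, Δy, Δh) = (-100, -45, -0.7); to C = (15, -190, -2.3).
Determinant of the coordinate differences = (-100)·(-190) − 15·(-45) = 19675.
∂d/∂x = [(-0.7)·(-190) − (-2.3)·(-45)] / 19675 = +0.001499
∂d/∂y = [(-100)·(-2.3) − 15·(-0.7)] / 19675 = +0.01222
|∇f| = √(0.001499² + 0.01222²) = 0.01231 m/m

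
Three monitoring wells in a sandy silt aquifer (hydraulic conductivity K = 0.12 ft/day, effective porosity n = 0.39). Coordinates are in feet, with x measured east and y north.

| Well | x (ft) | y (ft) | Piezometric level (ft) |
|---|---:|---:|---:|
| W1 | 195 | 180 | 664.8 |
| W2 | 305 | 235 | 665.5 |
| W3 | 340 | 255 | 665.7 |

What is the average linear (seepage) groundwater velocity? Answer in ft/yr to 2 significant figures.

With h = a·x + b·y + c and W1 as origin, the differences give:
  110·a + 55·b = +0.7
  145·a + 75·b = +0.9
Eliminate b (×75 and ×55, subtract): 275·a = 3.00 → a = ∂h/∂x = +0.01091
Back-substitute: b = ∂h/∂y = -0.009091.
|∇h| = √(0.01091² + -0.009091²) = 0.0142
Seepage velocity v = K·i/n = 0.12 × 0.0142 / 0.39 = 0.004369 ft/day = 1.596 ft/yr.

1.6 ft/yr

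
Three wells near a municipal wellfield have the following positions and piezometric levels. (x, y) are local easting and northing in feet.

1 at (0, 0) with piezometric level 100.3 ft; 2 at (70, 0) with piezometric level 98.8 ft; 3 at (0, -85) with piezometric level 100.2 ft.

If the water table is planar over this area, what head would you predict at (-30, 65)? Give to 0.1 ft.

∂h/∂x = (98.8 − 100.3) / (70 − 0) = -0.02143
∂h/∂y = (100.2 − 100.3) / (-85 − 0) = +0.001176
h(-30, 65) = 100.3 + (-0.02143)·(-30) + (+0.001176)·(65) = 100.3 +0.643 +0.076 = 101.019 ft.

101.0 ft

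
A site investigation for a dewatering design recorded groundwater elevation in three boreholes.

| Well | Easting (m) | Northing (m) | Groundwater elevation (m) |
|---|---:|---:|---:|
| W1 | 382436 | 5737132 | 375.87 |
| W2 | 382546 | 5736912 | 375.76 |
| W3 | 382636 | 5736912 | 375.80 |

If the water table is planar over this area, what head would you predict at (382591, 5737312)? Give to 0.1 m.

376.1 m

With h = a·x + b·y + c and W1 as origin, the differences give:
  110·a + (-220)·b = -0.11
  200·a + (-220)·b = -0.07
Eliminate b (×(-220) and ×(-220), subtract): 19800·a = 8.800 → a = ∂h/∂x = +0.0004444
Back-substitute: b = ∂h/∂y = +0.0007222.
h(382591, 5737312) = 375.87 + (+0.0004444)·(155) + (+0.0007222)·(180) = 375.87 +0.069 +0.130 = 376.069 m.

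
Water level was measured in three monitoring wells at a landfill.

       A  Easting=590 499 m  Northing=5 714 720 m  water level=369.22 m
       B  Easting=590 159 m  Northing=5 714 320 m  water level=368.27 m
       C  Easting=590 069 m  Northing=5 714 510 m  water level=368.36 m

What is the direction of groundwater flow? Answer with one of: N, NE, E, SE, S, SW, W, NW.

SW

Three-point gradient (reference A): Δ to B = (-340, -400, -0.95), Δ to C = (-430, -210, -0.86).
∂h/∂x = +0.001436, ∂h/∂y = +0.001154 (det = -100600).
Flow = −∇h = (-0.001436 east, -0.001154 north), which points southwest.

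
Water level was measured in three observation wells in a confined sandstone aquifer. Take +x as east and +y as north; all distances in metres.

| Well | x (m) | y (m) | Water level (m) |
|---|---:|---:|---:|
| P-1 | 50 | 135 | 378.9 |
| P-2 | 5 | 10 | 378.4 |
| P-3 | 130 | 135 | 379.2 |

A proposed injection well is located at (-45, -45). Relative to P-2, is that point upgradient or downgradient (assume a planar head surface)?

With h = a·x + b·y + c and P-1 as origin, the differences give:
  (-45)·a + (-125)·b = -0.5
  80·a + 0·b = +0.3
Eliminate b (×0 and ×(-125), subtract): 10000·a = 37.50 → a = ∂h/∂x = +0.003750
Back-substitute: b = ∂h/∂y = +0.002650.
Head at (-45, -45) = 378.9 + (+0.003750)·(-95) + (+0.002650)·(-180) = 378.07 m.
That is lower than the 378.4 m at P-2, so the point is downgradient.

downgradient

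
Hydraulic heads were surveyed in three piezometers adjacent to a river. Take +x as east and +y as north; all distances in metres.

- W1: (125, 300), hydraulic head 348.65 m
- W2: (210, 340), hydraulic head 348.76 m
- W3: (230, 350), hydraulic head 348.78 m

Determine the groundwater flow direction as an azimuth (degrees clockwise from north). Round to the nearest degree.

Three-point gradient (reference W1): Δ to W2 = (85, 40, +0.11), Δ to W3 = (105, 50, +0.13).
∂h/∂x = +0.006000, ∂h/∂y = -0.01000 (det = 50).
Flow direction (−∇h) has components (-0.006000 E, +0.01000 N).
Azimuth = atan2(E, N) = atan2(-0.006000, +0.01000) = 329.0° ≈ 329°.

329°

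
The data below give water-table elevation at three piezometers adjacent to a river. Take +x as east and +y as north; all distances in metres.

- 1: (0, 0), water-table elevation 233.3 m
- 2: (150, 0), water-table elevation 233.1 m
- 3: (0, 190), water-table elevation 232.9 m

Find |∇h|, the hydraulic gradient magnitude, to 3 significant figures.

∂h/∂x = (233.1 − 233.3) / (150 − 0) = -0.001333
∂h/∂y = (232.9 − 233.3) / (190 − 0) = -0.002105
|∇h| = √(-0.001333² + -0.002105²) = 0.002492

0.00249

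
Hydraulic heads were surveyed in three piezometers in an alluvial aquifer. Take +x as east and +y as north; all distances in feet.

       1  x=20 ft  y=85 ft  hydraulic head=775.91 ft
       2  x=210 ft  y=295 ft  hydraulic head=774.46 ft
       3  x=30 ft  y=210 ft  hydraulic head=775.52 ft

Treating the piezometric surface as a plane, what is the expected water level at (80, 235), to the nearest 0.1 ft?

775.2 ft

Taking 1 as reference: 2−1 = (190, 210, -1.45); 3−1 = (10, 125, -0.39).
Determinant of the coordinate differences = 190·125 − 10·210 = 21650.
∂h/∂x = [(-1.45)·125 − (-0.39)·210] / 21650 = -0.004589
∂h/∂y = [190·(-0.39) − 10·(-1.45)] / 21650 = -0.002753
h(80, 235) = 775.91 + (-0.004589)·(60) + (-0.002753)·(150) = 775.91 -0.275 -0.413 = 775.222 ft.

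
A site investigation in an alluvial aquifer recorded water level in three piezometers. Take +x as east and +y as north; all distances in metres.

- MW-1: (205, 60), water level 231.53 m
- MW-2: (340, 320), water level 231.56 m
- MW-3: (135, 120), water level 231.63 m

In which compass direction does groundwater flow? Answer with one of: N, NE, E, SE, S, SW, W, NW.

Taking MW-1 as reference: MW-2−MW-1 = (135, 260, +0.03); MW-3−MW-1 = (-70, 60, +0.10).
Solve a·Δx + b·Δy = Δh: det = 135·60 − (-70)·260 = 26300.
∂h/∂x = [(+0.03)·60 − (+0.10)·260] / 26300 = -0.0009202
∂h/∂y = [135·(+0.10) − (-70)·(+0.03)] / 26300 = +0.0005932
Flow = −∇h = (+0.0009202 east, -0.0005932 north), which points southeast.

SE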